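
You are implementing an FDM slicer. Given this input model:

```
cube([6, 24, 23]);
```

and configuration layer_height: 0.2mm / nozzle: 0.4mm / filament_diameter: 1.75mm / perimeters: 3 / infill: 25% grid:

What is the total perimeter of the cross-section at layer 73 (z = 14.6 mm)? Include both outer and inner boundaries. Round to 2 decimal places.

At z = 14.6 mm: the 6×24 cube contributes its full rectangle (perimeter 60.00 mm). Overall, the cross-section is a single solid region. Total boundary length (outer) = 60.00 mm.

60.00 mm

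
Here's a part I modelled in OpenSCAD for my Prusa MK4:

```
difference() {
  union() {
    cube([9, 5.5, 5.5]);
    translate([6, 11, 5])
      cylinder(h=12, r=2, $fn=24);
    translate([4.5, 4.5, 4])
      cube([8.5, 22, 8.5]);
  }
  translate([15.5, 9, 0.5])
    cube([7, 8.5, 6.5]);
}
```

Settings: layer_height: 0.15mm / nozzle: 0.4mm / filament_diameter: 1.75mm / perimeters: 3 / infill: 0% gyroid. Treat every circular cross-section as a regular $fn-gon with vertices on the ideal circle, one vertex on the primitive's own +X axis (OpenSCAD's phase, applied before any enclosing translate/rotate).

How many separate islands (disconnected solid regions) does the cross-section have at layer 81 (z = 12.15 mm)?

1

At z = 12.15 mm: the cube is absent (z outside [0, 5.5]); the r=2 cylinder at (6, 11) gives a regular 24-gon of circumradius 2 (constant along its height); the cube at (4.5, 4.5) (footprint 8.5×22) is included at this height; Combining (union): the regions partially overlap (shared area 11.55 mm²), so overlapping operands fuse into one piece — 1 connected region; the cube at (15.5, 9) is not intersected at this z (z outside [0.5, 7]); Taking the first minus the rest: none of the subtracted shapes is present at this height, so the result so far is unchanged — 1 connected region. Overall, the cross-section is a single solid region. Island count = 1.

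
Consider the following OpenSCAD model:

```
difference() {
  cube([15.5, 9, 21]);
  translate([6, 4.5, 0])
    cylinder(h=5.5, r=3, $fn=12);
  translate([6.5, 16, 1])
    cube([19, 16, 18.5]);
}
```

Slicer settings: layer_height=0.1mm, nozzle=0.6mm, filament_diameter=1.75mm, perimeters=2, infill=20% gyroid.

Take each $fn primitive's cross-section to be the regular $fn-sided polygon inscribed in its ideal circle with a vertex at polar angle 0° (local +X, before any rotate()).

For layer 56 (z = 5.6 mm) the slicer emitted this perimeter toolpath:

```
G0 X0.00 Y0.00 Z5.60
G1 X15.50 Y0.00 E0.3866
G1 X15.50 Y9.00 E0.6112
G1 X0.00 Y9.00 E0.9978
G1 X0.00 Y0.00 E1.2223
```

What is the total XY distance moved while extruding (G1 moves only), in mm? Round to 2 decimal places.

Sum the Euclidean lengths of each G1 segment: total = 49.00 mm.

49.00 mm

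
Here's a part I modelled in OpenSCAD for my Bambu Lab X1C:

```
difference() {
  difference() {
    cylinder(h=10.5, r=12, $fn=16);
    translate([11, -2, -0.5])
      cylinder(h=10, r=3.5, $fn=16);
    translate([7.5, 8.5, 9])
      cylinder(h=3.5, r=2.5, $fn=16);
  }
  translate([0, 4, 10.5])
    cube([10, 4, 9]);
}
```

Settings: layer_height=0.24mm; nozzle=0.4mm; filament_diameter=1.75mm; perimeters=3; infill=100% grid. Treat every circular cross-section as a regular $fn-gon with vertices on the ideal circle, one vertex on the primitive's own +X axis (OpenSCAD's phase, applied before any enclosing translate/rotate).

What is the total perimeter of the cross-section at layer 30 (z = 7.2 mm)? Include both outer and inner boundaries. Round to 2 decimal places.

At z = 7.2 mm: the r=12 cylinder contributes a regular 16-gon of circumradius 12 (perimeter = 2·16·12.000·sin(180°/16) = 74.91 mm); the cylinder at (11, -2): section is a regular 16-gon, circumradius r=3.5 (perimeter = 2·16·3.500·sin(180°/16) = 21.85 mm); the cylinder at (7.5, 8.5) is not intersected at this z (z outside [9, 12.5]); Subtracting the remaining from the first: starting from the r=12 cylinder, the r=3.5 cylinder at (11, -2) partially overlaps it — only the 22.30 mm² overlap (of its 37.50 mm²) is removed, clipping the outline — boundary = 79.07 mm; the cube at (0, 4) does not reach this height (z outside [10.5, 19.5]); Subtracting the remaining from the first: none of the subtracted shapes is present at this height, so the result so far is unchanged — boundary = 79.07 mm. Overall, the cross-section is a single solid region. Total boundary length (outer) = 79.07 mm.

79.07 mm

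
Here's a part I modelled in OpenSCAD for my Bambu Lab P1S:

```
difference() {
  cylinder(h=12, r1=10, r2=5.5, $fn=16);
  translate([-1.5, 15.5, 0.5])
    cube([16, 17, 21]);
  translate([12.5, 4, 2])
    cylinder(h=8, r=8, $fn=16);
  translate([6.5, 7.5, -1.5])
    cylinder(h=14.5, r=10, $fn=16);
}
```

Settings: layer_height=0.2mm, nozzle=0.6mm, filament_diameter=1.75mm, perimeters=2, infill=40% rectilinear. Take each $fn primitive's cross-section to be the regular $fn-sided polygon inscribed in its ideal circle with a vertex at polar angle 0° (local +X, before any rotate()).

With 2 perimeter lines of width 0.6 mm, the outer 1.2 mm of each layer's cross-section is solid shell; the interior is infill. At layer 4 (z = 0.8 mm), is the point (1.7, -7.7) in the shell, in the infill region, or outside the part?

At z = 0.8 mm: the cone contributes a regular 16-gon of circumradius 9.700 (interpolated between r1=10 and r2=5.5 at t=0.067); the cube at (-1.5, 15.5) is present — its section is the full 16×17 rectangle; the cylinder at (12.5, 4) is not intersected at this z (z outside [2, 10]); the cylinder at (6.5, 7.5): section is a regular 16-gon, circumradius r=10; Subtracting the remaining from the first: starting from the cone, the 16×17 cube at (-1.5, 15.5) misses the remaining region (no effect); the r=10 cylinder at (6.5, 7.5) partially overlaps it — only the 112.67 mm² overlap (of its 306.15 mm²) is removed, clipping the outline — 1 connected region. Overall, the cross-section is a single solid region. The nearest boundary edge runs (3.71, -8.96)→(-0.00, -9.70); distance from the point to it = 1.63 mm. The point is inside the cross-section and 1.63 mm from the nearest boundary — more than the 1.2 mm shell width (2 × 0.6), so it's in the infill interior.

infill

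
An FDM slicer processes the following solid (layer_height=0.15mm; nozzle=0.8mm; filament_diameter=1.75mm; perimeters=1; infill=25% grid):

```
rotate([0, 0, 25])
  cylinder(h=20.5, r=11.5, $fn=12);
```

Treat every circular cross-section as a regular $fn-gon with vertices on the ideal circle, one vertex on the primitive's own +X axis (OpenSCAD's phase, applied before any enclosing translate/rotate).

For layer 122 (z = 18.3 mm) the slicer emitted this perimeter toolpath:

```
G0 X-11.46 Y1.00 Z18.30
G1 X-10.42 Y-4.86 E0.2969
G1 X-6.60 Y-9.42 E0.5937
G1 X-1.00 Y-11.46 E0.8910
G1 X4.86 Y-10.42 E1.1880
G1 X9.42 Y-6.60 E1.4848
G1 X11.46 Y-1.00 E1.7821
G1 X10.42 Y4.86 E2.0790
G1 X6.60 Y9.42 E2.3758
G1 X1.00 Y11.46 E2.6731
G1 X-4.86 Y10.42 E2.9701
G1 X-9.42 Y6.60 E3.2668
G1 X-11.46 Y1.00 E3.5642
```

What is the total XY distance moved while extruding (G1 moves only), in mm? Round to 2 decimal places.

Sum the Euclidean lengths of each G1 segment: total = 71.44 mm.

71.44 mm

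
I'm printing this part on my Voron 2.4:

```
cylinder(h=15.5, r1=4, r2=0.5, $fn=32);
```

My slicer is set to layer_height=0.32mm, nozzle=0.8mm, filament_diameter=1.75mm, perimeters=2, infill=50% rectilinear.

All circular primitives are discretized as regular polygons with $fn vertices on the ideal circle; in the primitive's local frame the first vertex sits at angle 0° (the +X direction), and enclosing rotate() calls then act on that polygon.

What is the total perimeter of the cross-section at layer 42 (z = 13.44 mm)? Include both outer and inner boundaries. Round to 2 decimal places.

6.05 mm

At z = 13.44 mm: the cone: at t=0.867 of its height the radius interpolates to r₁+(r₂−r₁)t = 0.965, giving a regular 32-gon of that circumradius (perimeter = 2·32·0.965·sin(180°/32) = 6.05 mm). Overall, the cross-section is a single solid region. Total boundary length (outer) = 6.05 mm.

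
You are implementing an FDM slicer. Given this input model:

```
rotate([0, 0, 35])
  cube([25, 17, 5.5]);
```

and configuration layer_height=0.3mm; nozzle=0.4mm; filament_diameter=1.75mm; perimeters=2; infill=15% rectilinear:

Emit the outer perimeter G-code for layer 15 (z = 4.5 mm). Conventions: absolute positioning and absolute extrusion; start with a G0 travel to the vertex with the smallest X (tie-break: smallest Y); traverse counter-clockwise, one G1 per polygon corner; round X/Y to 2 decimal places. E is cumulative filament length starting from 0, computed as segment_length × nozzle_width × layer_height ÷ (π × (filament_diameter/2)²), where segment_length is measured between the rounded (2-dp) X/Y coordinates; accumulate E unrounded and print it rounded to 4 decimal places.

G0 X-9.75 Y13.93 Z4.50
G1 X0.00 Y0.00 E0.8483
G1 X20.48 Y14.34 E2.0956
G1 X10.73 Y28.26 E2.9435
G1 X-9.75 Y13.93 E4.1905

At z = 4.5 mm: the cube (footprint 25×17) is included at this height; (whole slice rotated 35° about Z — lengths, areas and connectivity unchanged). The outline is a single polygon with 4 vertices. Extrusion per mm of travel: 0.4 × 0.3 / (π × 0.875²) = 0.049890. Accumulating E over each segment gives final E = 4.1905.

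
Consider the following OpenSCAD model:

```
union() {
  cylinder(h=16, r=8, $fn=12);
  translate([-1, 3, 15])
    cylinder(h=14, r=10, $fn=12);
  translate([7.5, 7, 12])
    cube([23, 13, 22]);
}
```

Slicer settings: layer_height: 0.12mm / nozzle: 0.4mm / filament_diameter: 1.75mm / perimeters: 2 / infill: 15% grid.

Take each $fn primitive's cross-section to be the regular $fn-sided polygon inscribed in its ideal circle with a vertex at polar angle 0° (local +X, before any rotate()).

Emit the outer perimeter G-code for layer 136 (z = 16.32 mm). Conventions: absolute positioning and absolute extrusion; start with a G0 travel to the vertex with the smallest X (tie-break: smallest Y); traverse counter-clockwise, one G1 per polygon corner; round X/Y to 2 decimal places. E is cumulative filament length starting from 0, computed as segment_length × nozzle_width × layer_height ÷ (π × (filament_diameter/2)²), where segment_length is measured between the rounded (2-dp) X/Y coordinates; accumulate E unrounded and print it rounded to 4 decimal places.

At z = 16.32 mm: the cylinder does not reach this height (z outside [0, 16]); the r=10 cylinder at (-1, 3) gives a regular 12-gon of circumradius 10 (constant along its height); the cube at (7.5, 7) is present — its section is the full 23×13 rectangle; Taking the union: the regions partially overlap (shared area 0.31 mm²), so overlapping operands fuse into one piece — 1 connected region. The outline is a single polygon with 16 vertices. Extrusion per mm of travel: 0.4 × 0.12 / (π × 0.875²) = 0.019956. Accumulating E over each segment gives final E = 2.6195.

G0 X-11.00 Y3.00 Z16.32
G1 X-9.66 Y-2.00 E0.1033
G1 X-6.00 Y-5.66 E0.2066
G1 X-1.00 Y-7.00 E0.3099
G1 X4.00 Y-5.66 E0.4132
G1 X7.66 Y-2.00 E0.5165
G1 X9.00 Y3.00 E0.6198
G1 X7.93 Y7.00 E0.7024
G1 X30.50 Y7.00 E1.1528
G1 X30.50 Y20.00 E1.4123
G1 X7.50 Y20.00 E1.8713
G1 X7.50 Y8.16 E2.1075
G1 X4.00 Y11.66 E2.2063
G1 X-1.00 Y13.00 E2.3096
G1 X-6.00 Y11.66 E2.4129
G1 X-9.66 Y8.00 E2.5162
G1 X-11.00 Y3.00 E2.6195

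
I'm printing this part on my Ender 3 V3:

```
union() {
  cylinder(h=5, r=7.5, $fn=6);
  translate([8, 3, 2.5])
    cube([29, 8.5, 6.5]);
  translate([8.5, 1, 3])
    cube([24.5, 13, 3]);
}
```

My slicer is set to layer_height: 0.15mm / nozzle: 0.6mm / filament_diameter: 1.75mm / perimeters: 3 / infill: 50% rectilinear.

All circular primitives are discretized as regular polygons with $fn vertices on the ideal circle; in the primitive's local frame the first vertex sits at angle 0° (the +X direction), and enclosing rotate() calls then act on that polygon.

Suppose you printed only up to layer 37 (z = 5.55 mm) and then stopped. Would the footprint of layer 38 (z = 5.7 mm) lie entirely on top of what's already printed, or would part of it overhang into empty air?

Compare the two slices. At z = 5.55: the cylinder does not reach this height (z outside [0, 5]); the cube at (8, 3) (footprint 29×8.5) is included at this height (area 246.50 mm²); the cube at (8.5, 1) is present — its section is the full 24.5×13 rectangle (area 318.50 mm²); Combining (union): the regions partially overlap — summed areas 565.00 mm² minus the doubly-counted overlap 208.25 mm² gives 356.75 mm² — area = 356.75 mm². At z = 5.7: the cylinder is absent (z outside [0, 5]); the cube at (8, 3) (footprint 29×8.5) is included at this height (area 246.50 mm²); the cube at (8.5, 1) (footprint 24.5×13) is included at this height (area 318.50 mm²); Taking the union: the regions partially overlap — summed areas 565.00 mm² minus the doubly-counted overlap 208.25 mm² gives 356.75 mm² — area = 356.75 mm². Checking containment: the cross-section at z = 5.7 is a subset of the cross-section at z = 5.55.

entirely on top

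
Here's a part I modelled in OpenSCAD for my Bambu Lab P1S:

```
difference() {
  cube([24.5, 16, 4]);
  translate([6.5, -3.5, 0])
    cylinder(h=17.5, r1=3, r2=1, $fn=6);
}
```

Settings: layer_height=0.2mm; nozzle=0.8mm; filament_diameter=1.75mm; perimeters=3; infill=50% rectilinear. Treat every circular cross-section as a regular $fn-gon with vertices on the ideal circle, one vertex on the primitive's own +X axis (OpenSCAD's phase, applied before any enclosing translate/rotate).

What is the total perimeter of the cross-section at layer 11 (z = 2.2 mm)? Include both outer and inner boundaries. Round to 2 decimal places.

81.00 mm

At z = 2.2 mm: the cube (footprint 24.5×16) is included at this height (perimeter 81.00 mm); the cone at (6.5, -3.5) (r1=3→r2=1) has section circumradius 2.749 here — a regular 6-gon (perimeter = 2·6·2.749·sin(180°/6) = 16.49 mm); Taking the first minus the rest: starting from the 24.5×16 cube, the cone at (6.5, -3.5) misses the remaining region (no effect) — boundary = 81.00 mm. Overall, the cross-section is a single solid region. Total boundary length (outer) = 81.00 mm.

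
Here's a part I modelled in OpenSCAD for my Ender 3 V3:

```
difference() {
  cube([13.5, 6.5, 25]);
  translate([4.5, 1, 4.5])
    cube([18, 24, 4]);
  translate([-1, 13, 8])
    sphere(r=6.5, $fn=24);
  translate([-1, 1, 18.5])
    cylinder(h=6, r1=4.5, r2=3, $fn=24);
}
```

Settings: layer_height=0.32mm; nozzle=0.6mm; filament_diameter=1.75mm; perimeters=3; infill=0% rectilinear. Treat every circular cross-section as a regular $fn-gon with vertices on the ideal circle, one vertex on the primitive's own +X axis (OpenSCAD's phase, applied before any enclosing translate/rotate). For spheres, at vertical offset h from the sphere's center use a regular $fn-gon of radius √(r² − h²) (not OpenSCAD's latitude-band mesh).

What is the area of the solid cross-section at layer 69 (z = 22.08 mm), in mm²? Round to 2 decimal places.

At z = 22.08 mm: the cube is present — its section is the full 13.5×6.5 rectangle (area 87.75 mm²); the cube at (4.5, 1) is absent (z outside [4.5, 8.5]); the sphere at (-1, 13) does not reach this height (|z−center|=14.080 > r=6.5); the cone at (-1, 1): at t=0.597 of its height the radius interpolates to r₁+(r₂−r₁)t = 3.605, giving a regular 24-gon of that circumradius (area = (24/2)·3.605²·sin(360°/24) = 40.36 mm²); After the difference (first − rest): starting from the 13.5×6.5 cube (87.75 mm²), the cone at (-1, 1) partially overlaps it — only the 9.09 mm² overlap (of its 40.36 mm²) is removed, clipping the outline — area = 78.66 mm². Overall, the cross-section is a single solid region. Net area = 78.66 mm².

78.66 mm²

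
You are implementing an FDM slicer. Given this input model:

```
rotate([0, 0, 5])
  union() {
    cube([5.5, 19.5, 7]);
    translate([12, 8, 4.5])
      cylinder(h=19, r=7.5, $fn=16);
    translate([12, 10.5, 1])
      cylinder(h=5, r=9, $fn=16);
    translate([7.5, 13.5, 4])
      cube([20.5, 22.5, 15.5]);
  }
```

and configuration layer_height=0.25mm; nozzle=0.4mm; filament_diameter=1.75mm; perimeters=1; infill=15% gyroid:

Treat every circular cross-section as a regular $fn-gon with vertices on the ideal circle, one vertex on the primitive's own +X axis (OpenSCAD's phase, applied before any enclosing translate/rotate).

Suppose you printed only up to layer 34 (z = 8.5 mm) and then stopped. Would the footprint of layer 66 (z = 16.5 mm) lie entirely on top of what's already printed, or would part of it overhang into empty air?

Compare the two slices. At z = 8.5: the cube is absent (z outside [0, 7]); the cylinder at (12, 8): section is a regular 16-gon, circumradius r=7.5 (area = (16/2)·7.500²·sin(360°/16) = 172.21 mm²); the cylinder at (12, 10.5) does not reach this height (z outside [1, 6]); the cube at (7.5, 13.5) (footprint 20.5×22.5) is included at this height (area 461.25 mm²); Taking the union: the regions partially overlap — summed areas 633.46 mm² minus the doubly-counted overlap 12.81 mm² gives 620.65 mm² — area = 620.65 mm²; (whole slice rotated 5° about Z — lengths, areas and connectivity unchanged). At z = 16.5: the cube is not intersected at this z (z outside [0, 7]); the r=7.5 cylinder at (12, 8) gives a regular 16-gon of circumradius 7.5 (constant along its height) (area = (16/2)·7.500²·sin(360°/16) = 172.21 mm²); the cylinder at (12, 10.5) is not intersected at this z (z outside [1, 6]); the 20.5×22.5 cube at (7.5, 13.5) contributes its full rectangle (area 461.25 mm²); Combining (union): the regions partially overlap — summed areas 633.46 mm² minus the doubly-counted overlap 12.81 mm² gives 620.65 mm² — area = 620.65 mm²; (whole slice rotated 5° about Z — lengths, areas and connectivity unchanged). Checking containment: the cross-section at z = 16.5 is a subset of the cross-section at z = 8.5.

entirely on top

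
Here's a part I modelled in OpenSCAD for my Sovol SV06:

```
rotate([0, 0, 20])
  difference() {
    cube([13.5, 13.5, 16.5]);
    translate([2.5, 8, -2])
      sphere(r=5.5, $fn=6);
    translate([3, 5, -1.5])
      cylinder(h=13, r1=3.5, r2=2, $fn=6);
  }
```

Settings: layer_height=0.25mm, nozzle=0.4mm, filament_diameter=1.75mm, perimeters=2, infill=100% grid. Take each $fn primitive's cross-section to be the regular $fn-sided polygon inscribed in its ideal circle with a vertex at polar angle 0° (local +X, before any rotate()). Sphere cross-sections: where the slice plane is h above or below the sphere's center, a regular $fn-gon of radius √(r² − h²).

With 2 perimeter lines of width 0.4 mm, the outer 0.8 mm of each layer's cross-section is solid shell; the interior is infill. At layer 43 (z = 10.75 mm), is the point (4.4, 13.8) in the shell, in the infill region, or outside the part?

infill

At z = 10.75 mm: the cube is present — its section is the full 13.5×13.5 rectangle; the sphere at (2.5, 8) does not reach this height (|z−center|=12.750 > r=5.5); the cone at (3, 5) (r1=3.5→r2=2) has section circumradius 2.087 here — a regular 6-gon; Subtracting the remaining from the first: starting from the 13.5×13.5 cube, the cone at (3, 5) lies wholly inside it (removes its full 11.31 mm² and its 12.52 mm outline becomes a hole wall) — 1 connected region with 1 hole; (whole slice rotated 20° about Z — lengths, areas and connectivity unchanged). Overall, the cross-section is one region with 1 hole. Undo the 20° rotation: the query point maps to (8.855, 11.463) in the un-rotated model frame. The nearest boundary edge runs (0.00, 13.50)→(13.50, 13.50); distance from the point to it = 2.04 mm. The point is inside the cross-section and 2.04 mm from the nearest boundary — more than the 0.8 mm shell width (2 × 0.4), so it's in the infill interior.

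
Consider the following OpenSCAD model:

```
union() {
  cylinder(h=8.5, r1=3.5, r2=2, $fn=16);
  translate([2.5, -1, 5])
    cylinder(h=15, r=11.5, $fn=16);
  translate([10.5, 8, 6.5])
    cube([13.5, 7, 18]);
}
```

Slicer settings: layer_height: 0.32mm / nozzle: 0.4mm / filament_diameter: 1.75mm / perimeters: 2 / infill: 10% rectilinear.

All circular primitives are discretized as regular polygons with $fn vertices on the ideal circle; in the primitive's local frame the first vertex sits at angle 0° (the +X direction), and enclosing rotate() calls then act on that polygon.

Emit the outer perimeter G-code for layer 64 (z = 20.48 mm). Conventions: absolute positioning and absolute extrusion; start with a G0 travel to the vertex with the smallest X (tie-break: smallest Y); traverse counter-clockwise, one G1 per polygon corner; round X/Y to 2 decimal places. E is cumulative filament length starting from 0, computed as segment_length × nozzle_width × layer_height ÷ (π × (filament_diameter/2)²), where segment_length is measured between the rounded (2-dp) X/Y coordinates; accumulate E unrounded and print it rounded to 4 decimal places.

G0 X10.50 Y8.00 Z20.48
G1 X24.00 Y8.00 E0.7184
G1 X24.00 Y15.00 E1.0909
G1 X10.50 Y15.00 E1.8094
G1 X10.50 Y8.00 E2.1819

At z = 20.48 mm: the cone is absent (z outside [0, 8.5]); the cylinder at (2.5, -1) is not intersected at this z (z outside [5, 20]); the cube at (10.5, 8) (footprint 13.5×7) is included at this height; Taking the union: only the 13.5×7 cube at (10.5, 8) is present, so the union is just that shape — 1 connected region. The outline is a single polygon with 4 vertices. Extrusion per mm of travel: 0.4 × 0.32 / (π × 0.875²) = 0.053216. Accumulating E over each segment gives final E = 2.1819.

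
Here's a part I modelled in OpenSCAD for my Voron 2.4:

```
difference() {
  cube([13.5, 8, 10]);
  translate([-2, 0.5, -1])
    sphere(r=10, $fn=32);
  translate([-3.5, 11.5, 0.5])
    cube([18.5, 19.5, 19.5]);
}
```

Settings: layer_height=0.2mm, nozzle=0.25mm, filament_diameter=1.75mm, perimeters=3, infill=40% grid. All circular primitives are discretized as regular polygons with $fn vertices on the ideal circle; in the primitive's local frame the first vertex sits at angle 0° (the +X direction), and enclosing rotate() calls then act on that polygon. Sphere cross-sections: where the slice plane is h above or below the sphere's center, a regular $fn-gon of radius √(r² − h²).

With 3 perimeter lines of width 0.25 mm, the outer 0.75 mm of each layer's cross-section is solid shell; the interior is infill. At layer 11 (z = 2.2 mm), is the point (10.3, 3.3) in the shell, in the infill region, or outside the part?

infill

At z = 2.2 mm: the cube is present — its section is the full 13.5×8 rectangle; the r=10 sphere at (-2, 0.5) contributes a regular 32-gon of circumradius √(10²−3.2²) = 9.474; the 18.5×19.5 cube at (-3.5, 11.5) contributes its full rectangle; Taking the first minus the rest: starting from the 13.5×8 cube, the r=10 sphere at (-2, 0.5) partially overlaps it — only the 51.16 mm² overlap (of its 280.18 mm²) is removed, clipping the outline; the 18.5×19.5 cube at (-3.5, 11.5) misses the remaining region (no effect) — 1 connected region. Overall, the cross-section is a single solid region. The nearest boundary edge runs (7.29, 2.35)→(6.75, 4.13); distance from the point to it = 3.15 mm. The point is inside the cross-section and 3.15 mm from the nearest boundary — more than the 0.75 mm shell width (3 × 0.25), so it's in the infill interior.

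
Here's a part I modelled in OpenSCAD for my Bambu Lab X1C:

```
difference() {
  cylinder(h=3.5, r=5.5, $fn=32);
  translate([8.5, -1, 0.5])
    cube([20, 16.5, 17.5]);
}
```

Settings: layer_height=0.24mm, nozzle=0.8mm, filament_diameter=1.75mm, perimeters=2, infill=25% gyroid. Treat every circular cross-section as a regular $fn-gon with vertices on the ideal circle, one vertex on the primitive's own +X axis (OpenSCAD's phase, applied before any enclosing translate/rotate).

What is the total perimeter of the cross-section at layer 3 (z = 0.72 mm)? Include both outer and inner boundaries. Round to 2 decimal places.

At z = 0.72 mm: the cylinder: section is a regular 32-gon, circumradius r=5.5 (perimeter = 2·32·5.500·sin(180°/32) = 34.50 mm); the 20×16.5 cube at (8.5, -1) contributes its full rectangle (perimeter 73.00 mm); Subtracting the remaining from the first: starting from the r=5.5 cylinder, the 20×16.5 cube at (8.5, -1) misses the remaining region (no effect) — boundary = 34.50 mm. Overall, the cross-section is a single solid region. Total boundary length (outer) = 34.50 mm.

34.50 mm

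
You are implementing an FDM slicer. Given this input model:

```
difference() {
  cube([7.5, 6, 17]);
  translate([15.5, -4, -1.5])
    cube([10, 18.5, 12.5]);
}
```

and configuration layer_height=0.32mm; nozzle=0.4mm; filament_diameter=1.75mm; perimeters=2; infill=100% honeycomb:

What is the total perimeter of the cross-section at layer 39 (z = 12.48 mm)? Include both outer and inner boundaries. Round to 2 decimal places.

At z = 12.48 mm: the cube (footprint 7.5×6) is included at this height (perimeter 27.00 mm); the cube at (15.5, -4) is not intersected at this z (z outside [-1.5, 11]); After the difference (first − rest): none of the subtracted shapes is present at this height, so the 7.5×6 cube is unchanged — boundary = 27.00 mm. Overall, the cross-section is a single solid region. Total boundary length (outer) = 27.00 mm.

27.00 mm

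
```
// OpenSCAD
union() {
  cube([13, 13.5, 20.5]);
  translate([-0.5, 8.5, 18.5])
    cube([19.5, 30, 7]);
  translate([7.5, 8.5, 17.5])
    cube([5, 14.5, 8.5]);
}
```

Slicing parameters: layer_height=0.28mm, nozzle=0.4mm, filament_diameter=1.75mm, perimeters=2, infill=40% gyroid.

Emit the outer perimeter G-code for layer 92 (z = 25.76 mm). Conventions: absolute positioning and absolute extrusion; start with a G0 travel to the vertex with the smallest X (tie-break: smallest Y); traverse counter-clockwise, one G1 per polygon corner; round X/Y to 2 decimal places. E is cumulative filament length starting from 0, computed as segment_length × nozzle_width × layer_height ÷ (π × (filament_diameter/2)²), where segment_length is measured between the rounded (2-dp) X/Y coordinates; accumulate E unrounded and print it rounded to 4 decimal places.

At z = 25.76 mm: the cube is not intersected at this z (z outside [0, 20.5]); the cube at (-0.5, 8.5) does not reach this height (z outside [18.5, 25.5]); the cube at (7.5, 8.5) (footprint 5×14.5) is included at this height; Combining (union): only the 5×14.5 cube at (7.5, 8.5) is present, so the union is just that shape — 1 connected region. The outline is a single polygon with 4 vertices. Extrusion per mm of travel: 0.4 × 0.28 / (π × 0.875²) = 0.046564. Accumulating E over each segment gives final E = 1.8160.

G0 X7.50 Y8.50 Z25.76
G1 X12.50 Y8.50 E0.2328
G1 X12.50 Y23.00 E0.9080
G1 X7.50 Y23.00 E1.1408
G1 X7.50 Y8.50 E1.8160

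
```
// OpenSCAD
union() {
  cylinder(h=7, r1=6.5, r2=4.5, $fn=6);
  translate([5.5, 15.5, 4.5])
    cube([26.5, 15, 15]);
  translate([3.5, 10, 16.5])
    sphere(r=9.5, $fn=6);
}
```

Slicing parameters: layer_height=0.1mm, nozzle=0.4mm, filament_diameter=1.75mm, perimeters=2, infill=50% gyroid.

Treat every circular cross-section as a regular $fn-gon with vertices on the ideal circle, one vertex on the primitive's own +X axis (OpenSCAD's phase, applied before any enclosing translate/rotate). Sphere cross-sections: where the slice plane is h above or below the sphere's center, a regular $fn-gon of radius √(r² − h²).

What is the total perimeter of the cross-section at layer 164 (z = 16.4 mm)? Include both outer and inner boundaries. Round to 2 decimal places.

At z = 16.4 mm: the cone is not intersected at this z (z outside [0, 7]); the cube at (5.5, 15.5) is present — its section is the full 26.5×15 rectangle (perimeter 83.00 mm); the r=9.5 sphere at (3.5, 10) contributes a regular 6-gon of circumradius √(9.5²−0.1²) = 9.499 (perimeter = 2·6·9.499·sin(180°/6) = 57.00 mm); Taking the union: the regions partially overlap (shared area 9.64 mm²), so the edge portions inside another operand are dropped and the merged outline is re-measured after clipping — boundary = 127.05 mm. Overall, the cross-section is a single solid region. Total boundary length (outer) = 127.05 mm.

127.05 mm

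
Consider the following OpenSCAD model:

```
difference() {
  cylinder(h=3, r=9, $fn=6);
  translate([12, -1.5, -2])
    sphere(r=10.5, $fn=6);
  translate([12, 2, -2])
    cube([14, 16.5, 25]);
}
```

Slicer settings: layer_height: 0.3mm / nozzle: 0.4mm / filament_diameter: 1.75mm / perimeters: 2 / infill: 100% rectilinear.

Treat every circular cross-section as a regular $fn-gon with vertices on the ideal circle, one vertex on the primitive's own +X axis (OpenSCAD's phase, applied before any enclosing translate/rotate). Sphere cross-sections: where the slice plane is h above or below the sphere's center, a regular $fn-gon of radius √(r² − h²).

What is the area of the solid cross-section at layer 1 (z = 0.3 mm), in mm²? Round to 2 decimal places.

At z = 0.3 mm: the r=9 cylinder gives a regular 6-gon of circumradius 9 (constant along its height) (area = (6/2)·9.000²·sin(360°/6) = 210.44 mm²); the r=10.5 sphere at (12, -1.5) slices to a regular 6-gon of circumradius 10.245 (√(r²−h²) with h=2.3 from center) (area = (6/2)·10.245²·sin(360°/6) = 272.69 mm²); the cube at (12, 2) is present — its section is the full 14×16.5 rectangle (area 231.00 mm²); After the difference (first − rest): starting from the r=9 cylinder (210.44 mm²), the r=10.5 sphere at (12, -1.5) partially overlaps it — only the 44.81 mm² overlap (of its 272.69 mm²) is removed, clipping the outline; the 14×16.5 cube at (12, 2) misses the remaining region (no effect) — area = 165.64 mm². Overall, the cross-section is a single solid region. Net area = 165.64 mm².

165.64 mm²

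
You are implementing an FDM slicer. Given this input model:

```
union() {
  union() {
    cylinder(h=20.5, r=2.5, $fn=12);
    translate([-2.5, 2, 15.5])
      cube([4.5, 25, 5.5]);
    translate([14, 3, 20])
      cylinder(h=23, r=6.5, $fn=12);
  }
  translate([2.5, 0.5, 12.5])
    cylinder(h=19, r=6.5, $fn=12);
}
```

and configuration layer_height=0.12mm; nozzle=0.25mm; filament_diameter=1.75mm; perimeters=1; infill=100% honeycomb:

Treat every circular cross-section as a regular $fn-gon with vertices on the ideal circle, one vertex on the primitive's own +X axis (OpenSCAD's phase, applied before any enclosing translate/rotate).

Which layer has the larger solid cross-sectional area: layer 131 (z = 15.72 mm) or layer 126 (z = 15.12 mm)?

layer 131 (z = 15.72 mm)

Layer 131 (z = 15.72): the r=2.5 cylinder gives a regular 12-gon of circumradius 2.5 (constant along its height) (area = (12/2)·2.500²·sin(360°/12) = 18.75 mm²); the 4.5×25 cube at (-2.5, 2) contributes its full rectangle (area 112.50 mm²); the cylinder at (14, 3) is not intersected at this z (z outside [20, 43]); Combining (union): the regions partially overlap — summed areas 131.25 mm² minus the doubly-counted overlap 0.86 mm² gives 130.39 mm² — area = 130.39 mm²; the r=6.5 cylinder at (2.5, 0.5) contributes a regular 12-gon of circumradius 6.5 (area = (12/2)·6.500²·sin(360°/12) = 126.75 mm²); Merging all regions: the regions partially overlap — summed areas 257.14 mm² minus the doubly-counted overlap 35.95 mm² gives 221.19 mm² — area = 221.19 mm². So its area = 221.19 mm². Layer 126 (z = 15.12): the cylinder: section is a regular 12-gon, circumradius r=2.5 (area = (12/2)·2.500²·sin(360°/12) = 18.75 mm²); the cube at (-2.5, 2) is absent (z outside [15.5, 21]); the cylinder at (14, 3) is absent (z outside [20, 43]); Taking the union: only the r=2.5 cylinder is present, so the union is just that shape — area = 18.75 mm²; the r=6.5 cylinder at (2.5, 0.5) gives a regular 12-gon of circumradius 6.5 (constant along its height) (area = (12/2)·6.500²·sin(360°/12) = 126.75 mm²); Combining (union): the result so far lies entirely inside the r=6.5 cylinder at (2.5, 0.5), so the union is just the r=6.5 cylinder at (2.5, 0.5) — area = 126.75 mm². So its area = 126.75 mm². Layer 131 is larger (221.19 vs 126.75 mm²).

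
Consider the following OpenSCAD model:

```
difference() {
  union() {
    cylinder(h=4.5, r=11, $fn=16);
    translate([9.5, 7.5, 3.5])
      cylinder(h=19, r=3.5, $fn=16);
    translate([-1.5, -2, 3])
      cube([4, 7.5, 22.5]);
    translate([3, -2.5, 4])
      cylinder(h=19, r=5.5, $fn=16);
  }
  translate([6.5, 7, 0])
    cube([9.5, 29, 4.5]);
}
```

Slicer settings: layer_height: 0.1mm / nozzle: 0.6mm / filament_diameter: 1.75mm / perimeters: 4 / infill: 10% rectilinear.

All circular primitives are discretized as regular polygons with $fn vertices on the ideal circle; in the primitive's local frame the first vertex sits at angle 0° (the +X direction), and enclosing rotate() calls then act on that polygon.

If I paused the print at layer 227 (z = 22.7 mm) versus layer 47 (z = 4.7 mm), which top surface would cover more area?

Layer 227 (z = 22.7): the cylinder is absent (z outside [0, 4.5]); the cylinder at (9.5, 7.5) is absent (z outside [3.5, 22.5]); the cube at (-1.5, -2) (footprint 4×7.5) is included at this height (area 30.00 mm²); the r=5.5 cylinder at (3, -2.5) contributes a regular 16-gon of circumradius 5.5 (area = (16/2)·5.500²·sin(360°/16) = 92.61 mm²); Taking the union: the regions partially overlap — summed areas 122.61 mm² minus the doubly-counted overlap 16.51 mm² gives 106.10 mm² — area = 106.10 mm²; the cube at (6.5, 7) does not reach this height (z outside [0, 4.5]); Subtracting the remaining from the first: none of the subtracted shapes is present at this height, so that combined region is unchanged — area = 106.10 mm². So its area = 106.10 mm². Layer 47 (z = 4.7): the cylinder is not intersected at this z (z outside [0, 4.5]); the cylinder at (9.5, 7.5): section is a regular 16-gon, circumradius r=3.5 (area = (16/2)·3.500²·sin(360°/16) = 37.50 mm²); the 4×7.5 cube at (-1.5, -2) contributes its full rectangle (area 30.00 mm²); the cylinder at (3, -2.5): section is a regular 16-gon, circumradius r=5.5 (area = (16/2)·5.500²·sin(360°/16) = 92.61 mm²); Merging all regions: the regions partially overlap — summed areas 160.11 mm² minus the doubly-counted overlap 16.51 mm² gives 143.60 mm² — area = 143.60 mm²; the cube at (6.5, 7) does not reach this height (z outside [0, 4.5]); After the difference (first − rest): none of the subtracted shapes is present at this height, so the result so far is unchanged — area = 143.60 mm². So its area = 143.60 mm². Layer 47 is larger (143.60 vs 106.10 mm²).

layer 47 (z = 4.7 mm)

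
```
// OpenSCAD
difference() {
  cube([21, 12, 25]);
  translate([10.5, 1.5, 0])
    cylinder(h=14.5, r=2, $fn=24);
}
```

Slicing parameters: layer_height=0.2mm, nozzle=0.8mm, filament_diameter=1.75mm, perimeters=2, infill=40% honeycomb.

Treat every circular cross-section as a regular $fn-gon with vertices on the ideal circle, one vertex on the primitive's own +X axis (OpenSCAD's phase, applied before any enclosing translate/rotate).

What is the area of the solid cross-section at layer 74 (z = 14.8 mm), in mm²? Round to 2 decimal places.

At z = 14.8 mm: the cube (footprint 21×12) is included at this height (area 252.00 mm²); the cylinder at (10.5, 1.5) is not intersected at this z (z outside [0, 14.5]); Taking the first minus the rest: none of the subtracted shapes is present at this height, so the 21×12 cube is unchanged — area = 252.00 mm². Overall, the cross-section is a single solid region. Net area = 252.00 mm².

252.00 mm²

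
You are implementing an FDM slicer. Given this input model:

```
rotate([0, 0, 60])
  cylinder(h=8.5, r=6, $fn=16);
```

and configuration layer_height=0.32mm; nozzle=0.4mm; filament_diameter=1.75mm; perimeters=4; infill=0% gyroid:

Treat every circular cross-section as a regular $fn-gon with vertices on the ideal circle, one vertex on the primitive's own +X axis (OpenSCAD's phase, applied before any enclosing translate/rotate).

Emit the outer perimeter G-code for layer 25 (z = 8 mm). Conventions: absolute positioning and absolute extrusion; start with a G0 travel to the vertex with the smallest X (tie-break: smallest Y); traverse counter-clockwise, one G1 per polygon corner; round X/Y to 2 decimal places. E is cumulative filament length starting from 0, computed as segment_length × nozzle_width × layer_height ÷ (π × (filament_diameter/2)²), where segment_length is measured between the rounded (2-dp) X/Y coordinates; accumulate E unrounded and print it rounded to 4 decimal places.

At z = 8 mm: the r=6 cylinder gives a regular 16-gon of circumradius 6 (constant along its height); (whole slice rotated 60° about Z — lengths, areas and connectivity unchanged). The outline is a single polygon with 16 vertices. Extrusion per mm of travel: 0.4 × 0.32 / (π × 0.875²) = 0.053216. Accumulating E over each segment gives final E = 1.9938.

G0 X-5.95 Y0.78 Z8.00
G1 X-5.80 Y-1.55 E0.1243
G1 X-4.76 Y-3.65 E0.2490
G1 X-3.00 Y-5.20 E0.3738
G1 X-0.78 Y-5.95 E0.4985
G1 X1.55 Y-5.80 E0.6227
G1 X3.65 Y-4.76 E0.7474
G1 X5.20 Y-3.00 E0.8722
G1 X5.95 Y-0.78 E0.9969
G1 X5.80 Y1.55 E1.1212
G1 X4.76 Y3.65 E1.2459
G1 X3.00 Y5.20 E1.3707
G1 X0.78 Y5.95 E1.4954
G1 X-1.55 Y5.80 E1.6196
G1 X-3.65 Y4.76 E1.7443
G1 X-5.20 Y3.00 E1.8691
G1 X-5.95 Y0.78 E1.9938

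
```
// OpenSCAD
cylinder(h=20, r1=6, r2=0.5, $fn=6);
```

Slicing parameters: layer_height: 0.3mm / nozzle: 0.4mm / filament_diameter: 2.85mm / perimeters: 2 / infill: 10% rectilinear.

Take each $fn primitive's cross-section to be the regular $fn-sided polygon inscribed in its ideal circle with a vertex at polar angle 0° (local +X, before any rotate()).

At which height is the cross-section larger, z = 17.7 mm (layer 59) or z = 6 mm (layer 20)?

layer 20 (z = 6 mm)

Layer 59 (z = 17.7): the cone: at t=0.885 of its height the radius interpolates to r₁+(r₂−r₁)t = 1.133, giving a regular 6-gon of that circumradius (area = (6/2)·1.133²·sin(360°/6) = 3.33 mm²). So its area = 3.33 mm². Layer 20 (z = 6): the cone contributes a regular 6-gon of circumradius 4.350 (interpolated between r1=6 and r2=0.5 at t=0.300) (area = (6/2)·4.350²·sin(360°/6) = 49.16 mm²). So its area = 49.16 mm². Layer 20 is larger (49.16 vs 3.33 mm²).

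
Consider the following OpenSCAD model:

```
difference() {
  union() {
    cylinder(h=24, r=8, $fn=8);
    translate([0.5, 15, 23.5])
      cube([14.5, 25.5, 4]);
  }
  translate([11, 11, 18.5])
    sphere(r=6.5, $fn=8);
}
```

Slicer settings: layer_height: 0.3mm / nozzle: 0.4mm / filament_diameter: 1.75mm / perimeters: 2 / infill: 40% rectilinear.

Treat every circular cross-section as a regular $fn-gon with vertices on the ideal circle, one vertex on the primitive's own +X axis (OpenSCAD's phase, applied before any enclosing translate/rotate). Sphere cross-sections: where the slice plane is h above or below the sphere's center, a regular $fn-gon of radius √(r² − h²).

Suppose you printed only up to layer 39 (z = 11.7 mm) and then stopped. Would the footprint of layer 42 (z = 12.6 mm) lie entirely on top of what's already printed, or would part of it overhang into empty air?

entirely on top

Compare the two slices. At z = 11.7: the cylinder: section is a regular 8-gon, circumradius r=8 (area = (8/2)·8.000²·sin(360°/8) = 181.02 mm²); the cube at (0.5, 15) is not intersected at this z (z outside [23.5, 27.5]); Merging all regions: only the r=8 cylinder is present, so the union is just that shape — area = 181.02 mm²; the sphere at (11, 11) is not intersected at this z (|z−center|=6.800 > r=6.5); Subtracting the remaining from the first: none of the subtracted shapes is present at this height, so that combined region is unchanged — area = 181.02 mm². At z = 12.6: the cylinder: section is a regular 8-gon, circumradius r=8 (area = (8/2)·8.000²·sin(360°/8) = 181.02 mm²); the cube at (0.5, 15) is not intersected at this z (z outside [23.5, 27.5]); Merging all regions: only the r=8 cylinder is present, so the union is just that shape — area = 181.02 mm²; the sphere at (11, 11): section is a regular 8-gon, circumradius = √(r²−h²) = √(6.5²−5.9²) = 2.728 (area = (8/2)·2.728²·sin(360°/8) = 21.04 mm²); After the difference (first − rest): starting from that combined region (181.02 mm²), the r=6.5 sphere at (11, 11) misses the remaining region (no effect) — area = 181.02 mm². Checking containment: the cross-section at z = 12.6 is a subset of the cross-section at z = 11.7.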